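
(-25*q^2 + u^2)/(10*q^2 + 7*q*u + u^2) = (-5*q + u)/(2*q + u)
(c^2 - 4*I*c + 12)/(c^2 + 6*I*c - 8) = (c - 6*I)/(c + 4*I)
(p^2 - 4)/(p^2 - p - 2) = (p + 2)/(p + 1)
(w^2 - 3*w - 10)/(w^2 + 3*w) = (w^2 - 3*w - 10)/(w*(w + 3))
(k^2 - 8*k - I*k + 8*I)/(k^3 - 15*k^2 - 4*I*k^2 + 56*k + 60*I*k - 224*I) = (k - I)/(k^2 - k*(7 + 4*I) + 28*I)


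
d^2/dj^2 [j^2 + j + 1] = 2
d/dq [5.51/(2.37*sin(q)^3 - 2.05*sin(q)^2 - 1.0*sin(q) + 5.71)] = (-39.1761*sin(q)^2 + 22.591*sin(q) + 5.51)*cos(q)/(2.37*sin(q)^3 - 2.05*sin(q)^2 - 1.0*sin(q) + 5.71)^2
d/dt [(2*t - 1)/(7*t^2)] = 2*(1 - t)/(7*t^3)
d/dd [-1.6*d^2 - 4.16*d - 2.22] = -3.2*d - 4.16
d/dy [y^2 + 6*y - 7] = 2*y + 6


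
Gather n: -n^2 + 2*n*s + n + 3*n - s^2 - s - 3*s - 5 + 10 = -n^2 + n*(2*s + 4) - s^2 - 4*s + 5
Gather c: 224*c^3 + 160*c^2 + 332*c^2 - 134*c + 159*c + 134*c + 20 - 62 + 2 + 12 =224*c^3 + 492*c^2 + 159*c - 28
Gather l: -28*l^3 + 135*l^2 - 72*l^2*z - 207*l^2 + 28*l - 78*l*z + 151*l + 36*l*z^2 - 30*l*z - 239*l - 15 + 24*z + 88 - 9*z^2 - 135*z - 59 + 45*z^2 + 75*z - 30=-28*l^3 + l^2*(-72*z - 72) + l*(36*z^2 - 108*z - 60) + 36*z^2 - 36*z - 16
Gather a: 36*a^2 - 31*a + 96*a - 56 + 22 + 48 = 36*a^2 + 65*a + 14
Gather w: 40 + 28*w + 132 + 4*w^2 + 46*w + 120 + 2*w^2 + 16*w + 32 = 6*w^2 + 90*w + 324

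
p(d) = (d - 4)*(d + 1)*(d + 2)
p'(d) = (d - 4)*(d + 1) + (d - 4)*(d + 2) + (d + 1)*(d + 2)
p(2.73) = -22.41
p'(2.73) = 6.90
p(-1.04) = 0.19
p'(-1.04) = -4.68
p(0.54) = -13.53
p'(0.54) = -10.21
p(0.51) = -13.23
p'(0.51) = -10.24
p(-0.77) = -1.35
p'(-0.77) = -6.68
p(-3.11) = -16.65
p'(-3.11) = 25.24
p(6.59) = 168.86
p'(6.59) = 107.10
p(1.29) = -20.42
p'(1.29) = -7.59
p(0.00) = -8.00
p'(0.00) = -10.00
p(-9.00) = -728.00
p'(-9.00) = 251.00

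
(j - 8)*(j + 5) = j^2 - 3*j - 40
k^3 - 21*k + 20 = (k - 4)*(k - 1)*(k + 5)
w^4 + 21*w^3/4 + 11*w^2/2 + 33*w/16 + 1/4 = (w + 1/4)*(w + 1/2)^2*(w + 4)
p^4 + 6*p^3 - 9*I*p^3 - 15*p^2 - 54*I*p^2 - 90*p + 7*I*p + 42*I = (p + 6)*(p - 7*I)*(p - I)^2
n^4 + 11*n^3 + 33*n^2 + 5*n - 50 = (n - 1)*(n + 2)*(n + 5)^2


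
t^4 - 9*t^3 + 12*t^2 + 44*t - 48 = (t - 6)*(t - 4)*(t - 1)*(t + 2)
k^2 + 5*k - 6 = (k - 1)*(k + 6)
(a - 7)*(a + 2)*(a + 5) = a^3 - 39*a - 70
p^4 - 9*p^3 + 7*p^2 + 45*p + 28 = (p - 7)*(p - 4)*(p + 1)^2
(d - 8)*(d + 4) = d^2 - 4*d - 32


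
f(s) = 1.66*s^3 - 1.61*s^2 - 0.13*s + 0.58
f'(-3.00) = 54.35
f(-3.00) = -58.34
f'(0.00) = -0.13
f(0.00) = 0.58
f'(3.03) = 35.83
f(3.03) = 31.58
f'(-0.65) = 4.07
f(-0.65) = -0.47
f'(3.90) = 63.06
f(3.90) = 74.05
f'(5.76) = 146.55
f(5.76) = 263.65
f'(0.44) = -0.58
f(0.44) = 0.35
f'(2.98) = 34.50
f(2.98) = 29.82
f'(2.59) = 24.94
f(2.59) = 18.28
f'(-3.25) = 62.94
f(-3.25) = -72.99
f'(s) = 4.98*s^2 - 3.22*s - 0.13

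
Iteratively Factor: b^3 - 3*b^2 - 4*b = (b + 1)*(b^2 - 4*b) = b*(b + 1)*(b - 4)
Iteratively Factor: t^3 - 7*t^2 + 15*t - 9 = (t - 3)*(t^2 - 4*t + 3) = (t - 3)*(t - 1)*(t - 3)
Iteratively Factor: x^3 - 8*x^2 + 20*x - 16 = (x - 4)*(x^2 - 4*x + 4) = (x - 4)*(x - 2)*(x - 2)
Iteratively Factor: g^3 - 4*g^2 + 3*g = (g - 3)*(g^2 - g) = g*(g - 3)*(g - 1)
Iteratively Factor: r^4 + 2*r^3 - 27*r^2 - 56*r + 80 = (r + 4)*(r^3 - 2*r^2 - 19*r + 20) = (r - 1)*(r + 4)*(r^2 - r - 20) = (r - 1)*(r + 4)^2*(r - 5)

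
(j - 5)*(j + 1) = j^2 - 4*j - 5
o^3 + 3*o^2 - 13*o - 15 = (o - 3)*(o + 1)*(o + 5)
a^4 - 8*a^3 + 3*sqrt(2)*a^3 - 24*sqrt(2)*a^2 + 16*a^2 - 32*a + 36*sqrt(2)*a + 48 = (a - 6)*(a - 2)*(a + sqrt(2))*(a + 2*sqrt(2))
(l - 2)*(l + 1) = l^2 - l - 2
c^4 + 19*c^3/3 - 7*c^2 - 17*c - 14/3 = (c - 2)*(c + 1/3)*(c + 1)*(c + 7)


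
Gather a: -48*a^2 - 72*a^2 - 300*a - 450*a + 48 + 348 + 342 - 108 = -120*a^2 - 750*a + 630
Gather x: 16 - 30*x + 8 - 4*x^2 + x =-4*x^2 - 29*x + 24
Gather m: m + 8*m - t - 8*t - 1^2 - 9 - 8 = 9*m - 9*t - 18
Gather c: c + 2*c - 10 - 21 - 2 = 3*c - 33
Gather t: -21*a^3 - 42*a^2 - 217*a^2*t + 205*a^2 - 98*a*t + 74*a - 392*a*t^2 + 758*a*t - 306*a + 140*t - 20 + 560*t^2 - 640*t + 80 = -21*a^3 + 163*a^2 - 232*a + t^2*(560 - 392*a) + t*(-217*a^2 + 660*a - 500) + 60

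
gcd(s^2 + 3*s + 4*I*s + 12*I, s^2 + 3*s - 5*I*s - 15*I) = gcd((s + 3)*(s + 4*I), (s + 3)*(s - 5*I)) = s + 3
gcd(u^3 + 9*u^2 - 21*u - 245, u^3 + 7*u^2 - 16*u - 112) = u + 7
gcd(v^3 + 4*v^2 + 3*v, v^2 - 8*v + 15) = 1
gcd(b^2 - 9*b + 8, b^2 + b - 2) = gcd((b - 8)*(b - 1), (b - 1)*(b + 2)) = b - 1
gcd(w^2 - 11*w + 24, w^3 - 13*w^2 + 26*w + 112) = w - 8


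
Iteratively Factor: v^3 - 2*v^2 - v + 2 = (v + 1)*(v^2 - 3*v + 2) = (v - 1)*(v + 1)*(v - 2)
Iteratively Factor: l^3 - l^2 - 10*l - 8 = (l + 2)*(l^2 - 3*l - 4) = (l + 1)*(l + 2)*(l - 4)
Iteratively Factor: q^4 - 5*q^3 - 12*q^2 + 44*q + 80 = (q - 4)*(q^3 - q^2 - 16*q - 20) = (q - 4)*(q + 2)*(q^2 - 3*q - 10) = (q - 4)*(q + 2)^2*(q - 5)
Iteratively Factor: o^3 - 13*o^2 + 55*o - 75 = (o - 5)*(o^2 - 8*o + 15) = (o - 5)*(o - 3)*(o - 5)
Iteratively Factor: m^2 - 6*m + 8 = (m - 4)*(m - 2)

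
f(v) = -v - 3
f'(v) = -1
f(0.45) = -3.45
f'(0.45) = -1.00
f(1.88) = -4.88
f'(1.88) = -1.00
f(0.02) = -3.02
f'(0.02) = -1.00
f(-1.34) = -1.66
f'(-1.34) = -1.00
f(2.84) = -5.84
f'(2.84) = -1.00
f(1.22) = -4.22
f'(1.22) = -1.00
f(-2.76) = -0.24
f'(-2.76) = -1.00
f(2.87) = -5.87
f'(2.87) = -1.00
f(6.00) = -9.00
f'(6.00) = -1.00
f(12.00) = -15.00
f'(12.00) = -1.00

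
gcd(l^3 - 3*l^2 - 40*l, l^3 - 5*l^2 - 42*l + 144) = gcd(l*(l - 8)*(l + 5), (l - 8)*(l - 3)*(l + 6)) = l - 8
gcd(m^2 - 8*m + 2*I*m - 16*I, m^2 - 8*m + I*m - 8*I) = m - 8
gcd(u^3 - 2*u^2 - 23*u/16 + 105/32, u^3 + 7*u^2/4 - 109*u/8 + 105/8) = u^2 - 13*u/4 + 21/8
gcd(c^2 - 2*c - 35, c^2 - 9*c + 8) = 1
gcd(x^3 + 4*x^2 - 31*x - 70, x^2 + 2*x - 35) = x^2 + 2*x - 35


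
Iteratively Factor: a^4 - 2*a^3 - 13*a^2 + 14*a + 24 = (a - 2)*(a^3 - 13*a - 12) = (a - 4)*(a - 2)*(a^2 + 4*a + 3) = (a - 4)*(a - 2)*(a + 1)*(a + 3)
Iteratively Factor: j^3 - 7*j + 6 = (j - 2)*(j^2 + 2*j - 3) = (j - 2)*(j + 3)*(j - 1)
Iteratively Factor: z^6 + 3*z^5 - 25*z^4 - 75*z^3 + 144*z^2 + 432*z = (z + 3)*(z^5 - 25*z^3 + 144*z) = z*(z + 3)*(z^4 - 25*z^2 + 144) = z*(z + 3)^2*(z^3 - 3*z^2 - 16*z + 48) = z*(z - 3)*(z + 3)^2*(z^2 - 16) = z*(z - 4)*(z - 3)*(z + 3)^2*(z + 4)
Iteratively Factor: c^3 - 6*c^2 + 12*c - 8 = (c - 2)*(c^2 - 4*c + 4) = (c - 2)^2*(c - 2)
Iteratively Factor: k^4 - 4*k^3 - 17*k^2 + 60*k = (k - 3)*(k^3 - k^2 - 20*k) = (k - 3)*(k + 4)*(k^2 - 5*k) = (k - 5)*(k - 3)*(k + 4)*(k)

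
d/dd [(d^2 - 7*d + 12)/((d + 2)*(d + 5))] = 2*(7*d^2 - 2*d - 77)/(d^4 + 14*d^3 + 69*d^2 + 140*d + 100)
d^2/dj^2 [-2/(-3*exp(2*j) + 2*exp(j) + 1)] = 4*((1 - 6*exp(j))*(-3*exp(2*j) + 2*exp(j) + 1) - 4*(3*exp(j) - 1)^2*exp(j))*exp(j)/(-3*exp(2*j) + 2*exp(j) + 1)^3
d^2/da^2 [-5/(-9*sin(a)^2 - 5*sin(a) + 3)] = 5*(-324*sin(a)^4 - 135*sin(a)^3 + 353*sin(a)^2 + 255*sin(a) + 104)/(9*sin(a)^2 + 5*sin(a) - 3)^3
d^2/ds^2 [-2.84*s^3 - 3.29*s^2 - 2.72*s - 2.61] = -17.04*s - 6.58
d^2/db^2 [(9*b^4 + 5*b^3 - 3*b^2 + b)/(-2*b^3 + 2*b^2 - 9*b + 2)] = 2*(118*b^6 + 636*b^5 - 2565*b^4 + 1063*b^3 - 6*b^2 - 48*b - 6)/(8*b^9 - 24*b^8 + 132*b^7 - 248*b^6 + 642*b^5 - 726*b^4 + 969*b^3 - 510*b^2 + 108*b - 8)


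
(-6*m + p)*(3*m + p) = -18*m^2 - 3*m*p + p^2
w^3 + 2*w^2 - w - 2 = (w - 1)*(w + 1)*(w + 2)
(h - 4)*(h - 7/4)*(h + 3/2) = h^3 - 17*h^2/4 - 13*h/8 + 21/2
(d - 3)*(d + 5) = d^2 + 2*d - 15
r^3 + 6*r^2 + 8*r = r*(r + 2)*(r + 4)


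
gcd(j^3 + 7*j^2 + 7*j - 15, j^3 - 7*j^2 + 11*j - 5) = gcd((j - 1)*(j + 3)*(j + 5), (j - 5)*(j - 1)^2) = j - 1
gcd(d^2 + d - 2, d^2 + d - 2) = d^2 + d - 2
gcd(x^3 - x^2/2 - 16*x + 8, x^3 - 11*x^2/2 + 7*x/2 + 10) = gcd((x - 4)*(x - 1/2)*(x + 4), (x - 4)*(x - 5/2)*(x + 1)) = x - 4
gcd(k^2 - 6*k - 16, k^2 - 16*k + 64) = k - 8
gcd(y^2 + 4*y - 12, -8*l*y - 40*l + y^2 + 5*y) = 1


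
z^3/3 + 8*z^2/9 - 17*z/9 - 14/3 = (z/3 + 1)*(z - 7/3)*(z + 2)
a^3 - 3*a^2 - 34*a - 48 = (a - 8)*(a + 2)*(a + 3)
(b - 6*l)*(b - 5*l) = b^2 - 11*b*l + 30*l^2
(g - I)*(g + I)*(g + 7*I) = g^3 + 7*I*g^2 + g + 7*I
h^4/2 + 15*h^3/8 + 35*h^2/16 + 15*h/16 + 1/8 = (h/2 + 1)*(h + 1/4)*(h + 1/2)*(h + 1)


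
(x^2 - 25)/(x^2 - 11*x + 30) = (x + 5)/(x - 6)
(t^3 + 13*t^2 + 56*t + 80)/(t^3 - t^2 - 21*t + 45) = (t^2 + 8*t + 16)/(t^2 - 6*t + 9)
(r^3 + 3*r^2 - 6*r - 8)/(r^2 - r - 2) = r + 4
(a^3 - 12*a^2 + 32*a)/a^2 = a - 12 + 32/a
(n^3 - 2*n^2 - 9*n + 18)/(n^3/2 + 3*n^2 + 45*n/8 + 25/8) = 8*(n^3 - 2*n^2 - 9*n + 18)/(4*n^3 + 24*n^2 + 45*n + 25)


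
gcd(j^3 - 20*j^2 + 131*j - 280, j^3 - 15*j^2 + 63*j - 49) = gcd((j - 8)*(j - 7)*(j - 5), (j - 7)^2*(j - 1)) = j - 7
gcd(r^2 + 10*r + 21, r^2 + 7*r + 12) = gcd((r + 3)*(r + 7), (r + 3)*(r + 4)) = r + 3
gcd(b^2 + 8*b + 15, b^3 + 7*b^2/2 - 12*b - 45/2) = b + 5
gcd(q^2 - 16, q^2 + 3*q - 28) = q - 4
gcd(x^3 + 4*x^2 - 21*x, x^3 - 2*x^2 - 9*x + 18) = x - 3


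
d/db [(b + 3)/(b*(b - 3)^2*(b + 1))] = (-3*b^3 - 11*b^2 + 9*b + 9)/(b^2*(b^5 - 7*b^4 + 10*b^3 + 18*b^2 - 27*b - 27))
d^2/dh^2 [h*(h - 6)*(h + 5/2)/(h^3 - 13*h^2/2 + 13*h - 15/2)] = 6*(8*h^6 - 224*h^5 + 1264*h^4 - 2128*h^3 - 1215*h^2 + 6300*h - 4425)/(8*h^9 - 156*h^8 + 1326*h^7 - 6433*h^6 + 19578*h^5 - 38649*h^4 + 49346*h^3 - 39195*h^2 + 17550*h - 3375)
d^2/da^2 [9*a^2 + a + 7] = 18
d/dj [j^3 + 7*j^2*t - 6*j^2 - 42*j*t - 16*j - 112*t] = 3*j^2 + 14*j*t - 12*j - 42*t - 16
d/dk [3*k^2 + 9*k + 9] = 6*k + 9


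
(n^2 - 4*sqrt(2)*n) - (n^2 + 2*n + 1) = -4*sqrt(2)*n - 2*n - 1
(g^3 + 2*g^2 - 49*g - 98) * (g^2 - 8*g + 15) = g^5 - 6*g^4 - 50*g^3 + 324*g^2 + 49*g - 1470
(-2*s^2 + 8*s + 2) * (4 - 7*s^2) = 14*s^4 - 56*s^3 - 22*s^2 + 32*s + 8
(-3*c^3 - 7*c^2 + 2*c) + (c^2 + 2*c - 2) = -3*c^3 - 6*c^2 + 4*c - 2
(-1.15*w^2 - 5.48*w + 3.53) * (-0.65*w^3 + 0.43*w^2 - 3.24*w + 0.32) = 0.7475*w^5 + 3.0675*w^4 - 0.9249*w^3 + 18.9051*w^2 - 13.1908*w + 1.1296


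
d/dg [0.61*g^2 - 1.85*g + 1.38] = 1.22*g - 1.85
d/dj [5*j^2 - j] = 10*j - 1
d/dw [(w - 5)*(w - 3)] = 2*w - 8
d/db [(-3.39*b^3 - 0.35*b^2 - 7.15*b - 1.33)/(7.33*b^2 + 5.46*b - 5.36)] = (-24.8487*b^4 - 37.0188*b^3 + 105.0097*b^2 + 23.2498*b + 45.5858)/(53.7289*b^4 + 80.0436*b^3 - 48.766*b^2 - 58.5312*b + 28.7296)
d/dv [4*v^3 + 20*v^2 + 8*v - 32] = 12*v^2 + 40*v + 8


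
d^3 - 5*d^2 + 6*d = d*(d - 3)*(d - 2)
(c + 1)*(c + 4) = c^2 + 5*c + 4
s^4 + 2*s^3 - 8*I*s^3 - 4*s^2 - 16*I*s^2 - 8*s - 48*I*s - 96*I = (s + 2)*(s - 6*I)*(s - 4*I)*(s + 2*I)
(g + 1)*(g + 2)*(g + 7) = g^3 + 10*g^2 + 23*g + 14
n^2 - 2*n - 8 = (n - 4)*(n + 2)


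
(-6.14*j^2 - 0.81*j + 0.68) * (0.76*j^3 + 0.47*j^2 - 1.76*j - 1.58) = -4.6664*j^5 - 3.5014*j^4 + 10.9425*j^3 + 11.4464*j^2 + 0.083*j - 1.0744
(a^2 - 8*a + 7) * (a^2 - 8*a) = a^4 - 16*a^3 + 71*a^2 - 56*a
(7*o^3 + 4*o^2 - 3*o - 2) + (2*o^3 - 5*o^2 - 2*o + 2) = 9*o^3 - o^2 - 5*o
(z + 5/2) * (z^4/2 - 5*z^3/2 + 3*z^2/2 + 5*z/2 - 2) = z^5/2 - 5*z^4/4 - 19*z^3/4 + 25*z^2/4 + 17*z/4 - 5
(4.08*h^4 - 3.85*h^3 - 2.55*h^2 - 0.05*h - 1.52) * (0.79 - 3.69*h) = -15.0552*h^5 + 17.4297*h^4 + 6.368*h^3 - 1.83*h^2 + 5.5693*h - 1.2008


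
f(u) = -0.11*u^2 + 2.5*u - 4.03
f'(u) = 2.5 - 0.22*u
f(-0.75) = -5.97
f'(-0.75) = 2.66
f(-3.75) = -14.95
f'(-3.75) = 3.32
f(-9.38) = -37.16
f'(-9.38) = 4.56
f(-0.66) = -5.73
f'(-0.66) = 2.65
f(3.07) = 2.61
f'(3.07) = 1.82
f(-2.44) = -10.78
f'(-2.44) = 3.04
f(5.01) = 5.73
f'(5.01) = 1.40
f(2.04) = 0.61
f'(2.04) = 2.05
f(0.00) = -4.03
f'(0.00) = 2.50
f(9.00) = 9.56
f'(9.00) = 0.52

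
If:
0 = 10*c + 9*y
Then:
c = -9*y/10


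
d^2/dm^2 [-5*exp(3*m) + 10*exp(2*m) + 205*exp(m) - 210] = (-45*exp(2*m) + 40*exp(m) + 205)*exp(m)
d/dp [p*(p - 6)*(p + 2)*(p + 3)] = 4*p^3 - 3*p^2 - 48*p - 36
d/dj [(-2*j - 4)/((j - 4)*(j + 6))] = 2*(j^2 + 4*j + 28)/(j^4 + 4*j^3 - 44*j^2 - 96*j + 576)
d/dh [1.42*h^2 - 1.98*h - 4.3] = 2.84*h - 1.98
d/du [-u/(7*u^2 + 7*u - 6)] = (7*u^2 + 6)/(49*u^4 + 98*u^3 - 35*u^2 - 84*u + 36)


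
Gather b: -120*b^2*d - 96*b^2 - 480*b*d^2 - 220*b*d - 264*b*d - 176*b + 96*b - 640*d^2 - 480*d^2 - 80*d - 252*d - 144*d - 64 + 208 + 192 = b^2*(-120*d - 96) + b*(-480*d^2 - 484*d - 80) - 1120*d^2 - 476*d + 336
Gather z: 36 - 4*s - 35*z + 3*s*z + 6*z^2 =-4*s + 6*z^2 + z*(3*s - 35) + 36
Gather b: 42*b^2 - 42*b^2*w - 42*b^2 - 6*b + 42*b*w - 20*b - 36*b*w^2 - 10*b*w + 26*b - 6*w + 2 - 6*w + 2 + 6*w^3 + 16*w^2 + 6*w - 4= -42*b^2*w + b*(-36*w^2 + 32*w) + 6*w^3 + 16*w^2 - 6*w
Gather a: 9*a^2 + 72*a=9*a^2 + 72*a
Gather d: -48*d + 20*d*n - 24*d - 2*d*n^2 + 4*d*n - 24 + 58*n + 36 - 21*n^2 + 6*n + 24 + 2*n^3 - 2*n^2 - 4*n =d*(-2*n^2 + 24*n - 72) + 2*n^3 - 23*n^2 + 60*n + 36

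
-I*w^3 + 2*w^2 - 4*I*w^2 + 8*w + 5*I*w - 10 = (w + 5)*(w + 2*I)*(-I*w + I)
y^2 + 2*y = y*(y + 2)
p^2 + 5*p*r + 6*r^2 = (p + 2*r)*(p + 3*r)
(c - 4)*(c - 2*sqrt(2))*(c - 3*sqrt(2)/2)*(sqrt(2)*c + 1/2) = sqrt(2)*c^4 - 13*c^3/2 - 4*sqrt(2)*c^3 + 17*sqrt(2)*c^2/4 + 26*c^2 - 17*sqrt(2)*c + 3*c - 12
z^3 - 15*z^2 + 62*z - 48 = (z - 8)*(z - 6)*(z - 1)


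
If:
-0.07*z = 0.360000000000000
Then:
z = -5.14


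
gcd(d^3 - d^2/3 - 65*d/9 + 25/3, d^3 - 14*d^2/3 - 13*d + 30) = d^2 + 4*d/3 - 5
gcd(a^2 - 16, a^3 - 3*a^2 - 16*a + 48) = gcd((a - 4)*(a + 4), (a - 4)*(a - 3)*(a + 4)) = a^2 - 16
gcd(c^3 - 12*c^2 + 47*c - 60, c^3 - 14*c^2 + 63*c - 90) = c^2 - 8*c + 15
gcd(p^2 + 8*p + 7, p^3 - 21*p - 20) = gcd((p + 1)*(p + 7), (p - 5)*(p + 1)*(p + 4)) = p + 1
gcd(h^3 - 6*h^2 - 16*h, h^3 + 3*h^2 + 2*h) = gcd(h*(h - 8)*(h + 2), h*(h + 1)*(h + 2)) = h^2 + 2*h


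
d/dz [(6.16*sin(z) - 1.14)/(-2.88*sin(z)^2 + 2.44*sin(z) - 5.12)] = (17.7408*sin(z)^2 - 6.5664*sin(z) - 28.7576)*cos(z)/(8.2944*sin(z)^4 - 14.0544*sin(z)^3 + 35.4448*sin(z)^2 - 24.9856*sin(z) + 26.2144)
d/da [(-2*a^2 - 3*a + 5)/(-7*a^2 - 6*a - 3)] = (-9*a^2 + 82*a + 39)/(49*a^4 + 84*a^3 + 78*a^2 + 36*a + 9)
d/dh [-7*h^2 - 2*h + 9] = -14*h - 2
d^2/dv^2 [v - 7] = 0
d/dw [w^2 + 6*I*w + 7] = 2*w + 6*I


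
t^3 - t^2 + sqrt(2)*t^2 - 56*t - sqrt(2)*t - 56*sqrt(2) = (t - 8)*(t + 7)*(t + sqrt(2))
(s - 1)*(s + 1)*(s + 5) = s^3 + 5*s^2 - s - 5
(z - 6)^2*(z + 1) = z^3 - 11*z^2 + 24*z + 36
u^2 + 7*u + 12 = (u + 3)*(u + 4)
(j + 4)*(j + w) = j^2 + j*w + 4*j + 4*w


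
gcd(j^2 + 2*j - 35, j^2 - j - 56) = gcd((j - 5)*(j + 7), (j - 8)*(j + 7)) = j + 7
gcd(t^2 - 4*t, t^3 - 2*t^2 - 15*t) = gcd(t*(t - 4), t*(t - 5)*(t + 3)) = t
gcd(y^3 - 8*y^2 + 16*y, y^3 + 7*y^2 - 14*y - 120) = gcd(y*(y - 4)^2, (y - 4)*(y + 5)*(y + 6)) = y - 4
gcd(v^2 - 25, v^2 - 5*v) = v - 5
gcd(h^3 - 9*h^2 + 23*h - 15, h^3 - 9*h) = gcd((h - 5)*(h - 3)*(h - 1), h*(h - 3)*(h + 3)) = h - 3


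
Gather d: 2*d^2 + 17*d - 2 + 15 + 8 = 2*d^2 + 17*d + 21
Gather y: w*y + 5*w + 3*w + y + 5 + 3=8*w + y*(w + 1) + 8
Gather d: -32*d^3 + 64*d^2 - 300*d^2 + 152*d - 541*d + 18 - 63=-32*d^3 - 236*d^2 - 389*d - 45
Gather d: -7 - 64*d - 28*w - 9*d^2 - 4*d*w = -9*d^2 + d*(-4*w - 64) - 28*w - 7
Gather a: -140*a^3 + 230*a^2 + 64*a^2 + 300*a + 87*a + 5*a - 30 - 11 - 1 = -140*a^3 + 294*a^2 + 392*a - 42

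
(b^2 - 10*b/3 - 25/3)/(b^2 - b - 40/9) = 3*(b - 5)/(3*b - 8)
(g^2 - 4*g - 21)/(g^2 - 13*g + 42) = (g + 3)/(g - 6)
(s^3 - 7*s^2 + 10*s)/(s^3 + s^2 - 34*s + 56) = s*(s - 5)/(s^2 + 3*s - 28)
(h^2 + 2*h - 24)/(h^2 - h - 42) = (h - 4)/(h - 7)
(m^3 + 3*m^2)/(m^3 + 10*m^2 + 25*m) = m*(m + 3)/(m^2 + 10*m + 25)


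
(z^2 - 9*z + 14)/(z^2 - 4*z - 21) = (z - 2)/(z + 3)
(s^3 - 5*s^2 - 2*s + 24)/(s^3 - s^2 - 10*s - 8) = (s - 3)/(s + 1)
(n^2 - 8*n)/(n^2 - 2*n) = (n - 8)/(n - 2)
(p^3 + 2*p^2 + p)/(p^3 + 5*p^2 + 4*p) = (p + 1)/(p + 4)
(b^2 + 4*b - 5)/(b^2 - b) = (b + 5)/b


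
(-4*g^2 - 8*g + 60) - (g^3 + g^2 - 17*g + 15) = -g^3 - 5*g^2 + 9*g + 45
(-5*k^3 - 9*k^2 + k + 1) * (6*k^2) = -30*k^5 - 54*k^4 + 6*k^3 + 6*k^2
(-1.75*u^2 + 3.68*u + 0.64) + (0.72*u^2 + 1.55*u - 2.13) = -1.03*u^2 + 5.23*u - 1.49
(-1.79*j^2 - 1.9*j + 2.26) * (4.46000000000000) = -7.9834*j^2 - 8.474*j + 10.0796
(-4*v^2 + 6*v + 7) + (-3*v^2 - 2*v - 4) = -7*v^2 + 4*v + 3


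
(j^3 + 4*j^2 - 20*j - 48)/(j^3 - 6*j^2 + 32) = (j + 6)/(j - 4)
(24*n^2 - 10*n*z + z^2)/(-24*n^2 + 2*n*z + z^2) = (-6*n + z)/(6*n + z)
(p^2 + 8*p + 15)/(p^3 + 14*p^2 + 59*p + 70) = (p + 3)/(p^2 + 9*p + 14)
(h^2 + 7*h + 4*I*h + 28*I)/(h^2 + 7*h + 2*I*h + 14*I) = (h + 4*I)/(h + 2*I)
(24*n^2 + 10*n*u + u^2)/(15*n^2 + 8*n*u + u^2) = (24*n^2 + 10*n*u + u^2)/(15*n^2 + 8*n*u + u^2)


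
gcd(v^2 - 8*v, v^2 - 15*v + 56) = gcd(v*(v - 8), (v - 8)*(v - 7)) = v - 8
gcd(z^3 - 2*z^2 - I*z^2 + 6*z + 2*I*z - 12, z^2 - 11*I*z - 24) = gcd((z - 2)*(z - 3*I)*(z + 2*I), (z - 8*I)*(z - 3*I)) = z - 3*I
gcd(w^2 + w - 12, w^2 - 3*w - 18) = 1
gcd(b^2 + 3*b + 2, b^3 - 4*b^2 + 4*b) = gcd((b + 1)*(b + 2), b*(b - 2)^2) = 1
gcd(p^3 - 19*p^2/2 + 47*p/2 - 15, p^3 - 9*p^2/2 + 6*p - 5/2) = p^2 - 7*p/2 + 5/2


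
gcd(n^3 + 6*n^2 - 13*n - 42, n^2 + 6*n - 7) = n + 7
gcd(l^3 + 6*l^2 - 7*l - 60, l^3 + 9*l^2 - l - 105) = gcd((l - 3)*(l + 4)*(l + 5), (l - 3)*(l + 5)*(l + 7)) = l^2 + 2*l - 15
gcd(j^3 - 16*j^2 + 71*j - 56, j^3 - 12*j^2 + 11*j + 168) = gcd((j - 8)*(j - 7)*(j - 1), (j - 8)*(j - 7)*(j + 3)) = j^2 - 15*j + 56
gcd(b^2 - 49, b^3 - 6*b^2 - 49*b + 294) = b^2 - 49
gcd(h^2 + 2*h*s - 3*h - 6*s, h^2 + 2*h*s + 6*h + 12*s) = h + 2*s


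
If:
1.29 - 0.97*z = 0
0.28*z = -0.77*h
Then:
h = -0.48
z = 1.33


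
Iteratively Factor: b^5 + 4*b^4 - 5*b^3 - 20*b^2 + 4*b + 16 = (b - 2)*(b^4 + 6*b^3 + 7*b^2 - 6*b - 8) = (b - 2)*(b - 1)*(b^3 + 7*b^2 + 14*b + 8) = (b - 2)*(b - 1)*(b + 4)*(b^2 + 3*b + 2) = (b - 2)*(b - 1)*(b + 2)*(b + 4)*(b + 1)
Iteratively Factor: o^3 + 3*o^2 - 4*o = (o)*(o^2 + 3*o - 4) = o*(o - 1)*(o + 4)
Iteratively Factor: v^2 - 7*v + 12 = (v - 4)*(v - 3)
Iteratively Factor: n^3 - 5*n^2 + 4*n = (n - 1)*(n^2 - 4*n) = (n - 4)*(n - 1)*(n)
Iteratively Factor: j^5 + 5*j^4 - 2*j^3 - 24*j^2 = (j)*(j^4 + 5*j^3 - 2*j^2 - 24*j) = j*(j + 4)*(j^3 + j^2 - 6*j) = j*(j + 3)*(j + 4)*(j^2 - 2*j) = j^2*(j + 3)*(j + 4)*(j - 2)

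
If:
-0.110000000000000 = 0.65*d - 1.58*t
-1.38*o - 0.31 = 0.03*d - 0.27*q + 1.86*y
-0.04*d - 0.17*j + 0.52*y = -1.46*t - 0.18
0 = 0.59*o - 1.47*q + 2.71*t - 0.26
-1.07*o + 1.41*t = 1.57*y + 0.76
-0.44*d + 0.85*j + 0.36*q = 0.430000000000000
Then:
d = 0.89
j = 0.38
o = 1.87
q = 1.37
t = 0.43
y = -1.37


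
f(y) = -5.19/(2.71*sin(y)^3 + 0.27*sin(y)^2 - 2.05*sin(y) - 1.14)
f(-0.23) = 7.51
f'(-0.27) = -20.66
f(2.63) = 2.95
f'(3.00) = 4.64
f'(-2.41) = -22.42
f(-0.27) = 8.30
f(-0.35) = 10.09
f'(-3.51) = 1.32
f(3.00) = 3.66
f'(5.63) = 15.87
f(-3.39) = 3.27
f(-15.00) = 11.85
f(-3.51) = 3.02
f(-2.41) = 11.33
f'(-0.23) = -18.54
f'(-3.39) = 2.85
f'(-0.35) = -23.55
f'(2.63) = -0.24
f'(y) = -5.19*(-8.13*sin(y)^2*cos(y) - 0.54*sin(y)*cos(y) + 2.05*cos(y))/(2.71*sin(y)^3 + 0.27*sin(y)^2 - 2.05*sin(y) - 1.14)^2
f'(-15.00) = -21.31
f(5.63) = 12.89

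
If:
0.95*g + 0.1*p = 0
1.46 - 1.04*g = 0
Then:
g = 1.40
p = -13.34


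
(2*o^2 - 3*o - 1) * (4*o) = 8*o^3 - 12*o^2 - 4*o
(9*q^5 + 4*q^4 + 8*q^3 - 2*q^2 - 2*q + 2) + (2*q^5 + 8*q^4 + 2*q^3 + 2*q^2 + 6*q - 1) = 11*q^5 + 12*q^4 + 10*q^3 + 4*q + 1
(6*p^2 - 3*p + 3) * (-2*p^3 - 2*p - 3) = -12*p^5 + 6*p^4 - 18*p^3 - 12*p^2 + 3*p - 9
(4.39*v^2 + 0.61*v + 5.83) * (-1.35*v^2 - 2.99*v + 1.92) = -5.9265*v^4 - 13.9496*v^3 - 1.2656*v^2 - 16.2605*v + 11.1936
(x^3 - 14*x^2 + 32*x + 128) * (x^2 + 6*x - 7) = x^5 - 8*x^4 - 59*x^3 + 418*x^2 + 544*x - 896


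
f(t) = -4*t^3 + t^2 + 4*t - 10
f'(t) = -12*t^2 + 2*t + 4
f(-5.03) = 504.24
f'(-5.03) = -309.67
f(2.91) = -88.46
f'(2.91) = -91.80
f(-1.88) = 12.59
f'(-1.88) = -42.17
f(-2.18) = 27.47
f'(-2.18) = -57.39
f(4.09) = -250.58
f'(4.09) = -188.56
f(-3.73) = 196.57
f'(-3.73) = -170.41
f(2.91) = -88.46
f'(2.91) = -91.80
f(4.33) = -298.66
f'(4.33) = -212.33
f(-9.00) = 2951.00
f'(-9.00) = -986.00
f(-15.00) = 13655.00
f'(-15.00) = -2726.00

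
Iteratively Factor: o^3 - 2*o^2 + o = (o)*(o^2 - 2*o + 1) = o*(o - 1)*(o - 1)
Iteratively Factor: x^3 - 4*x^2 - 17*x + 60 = (x + 4)*(x^2 - 8*x + 15) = (x - 5)*(x + 4)*(x - 3)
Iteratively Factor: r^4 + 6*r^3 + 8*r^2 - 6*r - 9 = (r - 1)*(r^3 + 7*r^2 + 15*r + 9) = (r - 1)*(r + 1)*(r^2 + 6*r + 9) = (r - 1)*(r + 1)*(r + 3)*(r + 3)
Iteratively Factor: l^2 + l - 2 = (l - 1)*(l + 2)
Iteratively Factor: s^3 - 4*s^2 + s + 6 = (s - 2)*(s^2 - 2*s - 3) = (s - 2)*(s + 1)*(s - 3)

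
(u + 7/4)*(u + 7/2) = u^2 + 21*u/4 + 49/8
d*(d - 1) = d^2 - d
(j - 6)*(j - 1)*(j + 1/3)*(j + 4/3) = j^4 - 16*j^3/3 - 47*j^2/9 + 62*j/9 + 8/3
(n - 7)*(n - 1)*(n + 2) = n^3 - 6*n^2 - 9*n + 14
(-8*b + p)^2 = 64*b^2 - 16*b*p + p^2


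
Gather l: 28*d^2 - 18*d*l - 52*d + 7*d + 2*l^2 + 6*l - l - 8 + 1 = 28*d^2 - 45*d + 2*l^2 + l*(5 - 18*d) - 7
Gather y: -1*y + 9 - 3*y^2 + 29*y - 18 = -3*y^2 + 28*y - 9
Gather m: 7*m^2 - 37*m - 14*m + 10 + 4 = 7*m^2 - 51*m + 14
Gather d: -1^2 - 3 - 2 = -6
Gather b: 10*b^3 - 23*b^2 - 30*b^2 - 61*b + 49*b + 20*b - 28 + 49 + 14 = 10*b^3 - 53*b^2 + 8*b + 35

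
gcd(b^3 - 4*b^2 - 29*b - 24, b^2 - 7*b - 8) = b^2 - 7*b - 8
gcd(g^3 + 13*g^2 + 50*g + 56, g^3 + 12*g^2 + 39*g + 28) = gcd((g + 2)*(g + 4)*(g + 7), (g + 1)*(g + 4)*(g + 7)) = g^2 + 11*g + 28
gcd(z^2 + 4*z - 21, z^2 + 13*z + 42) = z + 7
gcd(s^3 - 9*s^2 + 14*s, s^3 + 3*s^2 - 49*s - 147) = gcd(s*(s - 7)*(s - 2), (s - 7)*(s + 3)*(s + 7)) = s - 7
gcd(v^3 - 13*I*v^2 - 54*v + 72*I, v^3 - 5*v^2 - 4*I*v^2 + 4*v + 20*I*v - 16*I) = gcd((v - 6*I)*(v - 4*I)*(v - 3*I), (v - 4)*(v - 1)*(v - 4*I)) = v - 4*I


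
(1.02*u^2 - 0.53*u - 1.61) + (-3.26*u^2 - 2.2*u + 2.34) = -2.24*u^2 - 2.73*u + 0.73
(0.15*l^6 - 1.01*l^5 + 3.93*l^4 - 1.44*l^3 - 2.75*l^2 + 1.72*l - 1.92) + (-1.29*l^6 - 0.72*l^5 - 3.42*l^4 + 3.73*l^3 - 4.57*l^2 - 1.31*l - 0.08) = -1.14*l^6 - 1.73*l^5 + 0.51*l^4 + 2.29*l^3 - 7.32*l^2 + 0.41*l - 2.0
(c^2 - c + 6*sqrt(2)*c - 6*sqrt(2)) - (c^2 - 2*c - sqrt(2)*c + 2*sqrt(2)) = c + 7*sqrt(2)*c - 8*sqrt(2)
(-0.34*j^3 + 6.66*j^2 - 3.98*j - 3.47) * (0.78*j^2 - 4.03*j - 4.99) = -0.2652*j^5 + 6.565*j^4 - 28.2476*j^3 - 19.9006*j^2 + 33.8443*j + 17.3153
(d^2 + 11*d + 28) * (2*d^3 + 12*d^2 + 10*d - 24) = 2*d^5 + 34*d^4 + 198*d^3 + 422*d^2 + 16*d - 672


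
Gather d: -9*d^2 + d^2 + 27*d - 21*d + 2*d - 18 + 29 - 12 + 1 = -8*d^2 + 8*d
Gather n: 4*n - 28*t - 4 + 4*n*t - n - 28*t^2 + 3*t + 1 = n*(4*t + 3) - 28*t^2 - 25*t - 3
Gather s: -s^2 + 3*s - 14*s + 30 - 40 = -s^2 - 11*s - 10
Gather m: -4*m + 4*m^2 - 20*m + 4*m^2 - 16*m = 8*m^2 - 40*m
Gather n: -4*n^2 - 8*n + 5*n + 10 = -4*n^2 - 3*n + 10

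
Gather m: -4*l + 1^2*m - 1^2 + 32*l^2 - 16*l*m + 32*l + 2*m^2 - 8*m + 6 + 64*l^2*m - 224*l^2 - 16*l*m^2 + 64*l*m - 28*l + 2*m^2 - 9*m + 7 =-192*l^2 + m^2*(4 - 16*l) + m*(64*l^2 + 48*l - 16) + 12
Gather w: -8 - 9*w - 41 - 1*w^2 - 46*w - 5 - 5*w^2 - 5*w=-6*w^2 - 60*w - 54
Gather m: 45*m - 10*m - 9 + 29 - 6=35*m + 14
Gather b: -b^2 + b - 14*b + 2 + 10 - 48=-b^2 - 13*b - 36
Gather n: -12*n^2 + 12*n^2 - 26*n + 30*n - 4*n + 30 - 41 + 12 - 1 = 0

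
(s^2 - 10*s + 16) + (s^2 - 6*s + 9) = 2*s^2 - 16*s + 25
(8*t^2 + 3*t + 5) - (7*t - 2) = 8*t^2 - 4*t + 7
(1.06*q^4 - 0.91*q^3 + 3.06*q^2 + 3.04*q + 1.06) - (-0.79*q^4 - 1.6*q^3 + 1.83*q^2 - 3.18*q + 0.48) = 1.85*q^4 + 0.69*q^3 + 1.23*q^2 + 6.22*q + 0.58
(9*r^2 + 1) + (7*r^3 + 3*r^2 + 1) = 7*r^3 + 12*r^2 + 2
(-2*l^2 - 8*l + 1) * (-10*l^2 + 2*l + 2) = 20*l^4 + 76*l^3 - 30*l^2 - 14*l + 2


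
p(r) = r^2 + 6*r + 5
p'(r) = 2*r + 6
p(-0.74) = 1.11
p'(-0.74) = 4.52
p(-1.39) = -1.41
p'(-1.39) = 3.22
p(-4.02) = -2.96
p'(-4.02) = -2.04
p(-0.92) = 0.33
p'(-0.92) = 4.16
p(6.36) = 83.61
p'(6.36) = 18.72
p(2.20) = 23.04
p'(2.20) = 10.40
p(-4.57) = -1.54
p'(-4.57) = -3.14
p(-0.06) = 4.64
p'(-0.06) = 5.88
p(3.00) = 32.00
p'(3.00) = 12.00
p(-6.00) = 5.00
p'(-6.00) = -6.00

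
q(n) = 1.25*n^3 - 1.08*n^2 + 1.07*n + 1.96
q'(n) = 3.75*n^2 - 2.16*n + 1.07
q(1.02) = 3.25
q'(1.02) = 2.77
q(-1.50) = -6.29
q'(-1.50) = 12.75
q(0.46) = 2.35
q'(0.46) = 0.87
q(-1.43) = -5.43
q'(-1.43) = 11.83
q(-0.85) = -0.50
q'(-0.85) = 5.62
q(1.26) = 4.09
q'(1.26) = 4.30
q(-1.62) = -7.92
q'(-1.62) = 14.41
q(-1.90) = -12.55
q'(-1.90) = 18.71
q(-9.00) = -1006.40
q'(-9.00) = 324.26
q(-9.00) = -1006.40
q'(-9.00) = 324.26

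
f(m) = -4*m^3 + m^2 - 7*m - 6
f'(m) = -12*m^2 + 2*m - 7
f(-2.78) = 107.13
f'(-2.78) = -105.30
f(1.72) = -35.44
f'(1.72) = -39.06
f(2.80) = -105.57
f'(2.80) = -95.48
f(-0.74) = 1.35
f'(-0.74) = -15.05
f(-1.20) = 10.75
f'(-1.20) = -26.68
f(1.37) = -24.00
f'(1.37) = -26.78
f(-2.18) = 55.45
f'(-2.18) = -68.39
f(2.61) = -88.58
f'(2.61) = -83.53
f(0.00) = -6.00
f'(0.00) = -7.00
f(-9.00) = 3054.00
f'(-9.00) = -997.00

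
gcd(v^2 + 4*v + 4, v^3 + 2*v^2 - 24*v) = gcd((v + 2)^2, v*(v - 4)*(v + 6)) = 1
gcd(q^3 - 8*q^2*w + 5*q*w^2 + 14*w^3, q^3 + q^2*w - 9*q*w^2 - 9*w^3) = q + w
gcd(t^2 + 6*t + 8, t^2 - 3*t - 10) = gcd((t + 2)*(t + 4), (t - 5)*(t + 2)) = t + 2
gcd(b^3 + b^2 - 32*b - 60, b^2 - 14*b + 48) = b - 6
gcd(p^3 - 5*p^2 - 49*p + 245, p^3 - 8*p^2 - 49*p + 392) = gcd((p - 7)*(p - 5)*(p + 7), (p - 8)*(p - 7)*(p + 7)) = p^2 - 49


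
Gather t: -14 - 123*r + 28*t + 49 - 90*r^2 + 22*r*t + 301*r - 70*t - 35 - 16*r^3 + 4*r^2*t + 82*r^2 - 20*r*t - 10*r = -16*r^3 - 8*r^2 + 168*r + t*(4*r^2 + 2*r - 42)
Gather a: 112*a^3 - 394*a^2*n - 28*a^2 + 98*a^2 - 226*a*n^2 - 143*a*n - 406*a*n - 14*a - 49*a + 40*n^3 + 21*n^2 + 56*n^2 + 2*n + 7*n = 112*a^3 + a^2*(70 - 394*n) + a*(-226*n^2 - 549*n - 63) + 40*n^3 + 77*n^2 + 9*n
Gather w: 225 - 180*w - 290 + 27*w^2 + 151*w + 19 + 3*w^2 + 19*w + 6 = 30*w^2 - 10*w - 40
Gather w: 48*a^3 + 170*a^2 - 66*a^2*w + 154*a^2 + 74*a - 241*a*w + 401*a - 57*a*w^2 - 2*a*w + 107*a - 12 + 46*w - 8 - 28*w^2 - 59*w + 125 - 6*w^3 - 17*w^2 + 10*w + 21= 48*a^3 + 324*a^2 + 582*a - 6*w^3 + w^2*(-57*a - 45) + w*(-66*a^2 - 243*a - 3) + 126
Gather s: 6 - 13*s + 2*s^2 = 2*s^2 - 13*s + 6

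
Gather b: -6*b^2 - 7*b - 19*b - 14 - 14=-6*b^2 - 26*b - 28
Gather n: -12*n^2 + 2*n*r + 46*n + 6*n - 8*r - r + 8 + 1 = -12*n^2 + n*(2*r + 52) - 9*r + 9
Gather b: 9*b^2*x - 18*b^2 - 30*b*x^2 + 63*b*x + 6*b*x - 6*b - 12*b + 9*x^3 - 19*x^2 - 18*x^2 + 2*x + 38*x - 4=b^2*(9*x - 18) + b*(-30*x^2 + 69*x - 18) + 9*x^3 - 37*x^2 + 40*x - 4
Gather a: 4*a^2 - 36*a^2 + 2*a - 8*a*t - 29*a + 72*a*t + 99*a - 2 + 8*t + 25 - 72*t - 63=-32*a^2 + a*(64*t + 72) - 64*t - 40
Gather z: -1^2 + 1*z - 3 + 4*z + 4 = 5*z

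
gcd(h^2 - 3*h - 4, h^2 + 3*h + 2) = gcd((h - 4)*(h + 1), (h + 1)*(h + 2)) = h + 1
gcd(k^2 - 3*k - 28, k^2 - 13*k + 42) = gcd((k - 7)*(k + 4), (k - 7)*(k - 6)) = k - 7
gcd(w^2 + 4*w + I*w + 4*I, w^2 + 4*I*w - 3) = w + I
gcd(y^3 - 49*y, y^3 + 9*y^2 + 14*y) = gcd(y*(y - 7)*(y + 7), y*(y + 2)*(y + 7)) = y^2 + 7*y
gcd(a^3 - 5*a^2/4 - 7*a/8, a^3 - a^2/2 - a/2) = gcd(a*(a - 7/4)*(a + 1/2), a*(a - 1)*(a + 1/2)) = a^2 + a/2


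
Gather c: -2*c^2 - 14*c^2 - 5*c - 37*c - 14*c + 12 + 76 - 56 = -16*c^2 - 56*c + 32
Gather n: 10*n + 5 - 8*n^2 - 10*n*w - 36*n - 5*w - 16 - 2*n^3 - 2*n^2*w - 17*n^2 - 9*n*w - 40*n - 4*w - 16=-2*n^3 + n^2*(-2*w - 25) + n*(-19*w - 66) - 9*w - 27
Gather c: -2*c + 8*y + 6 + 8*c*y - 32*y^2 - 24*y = c*(8*y - 2) - 32*y^2 - 16*y + 6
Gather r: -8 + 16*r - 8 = 16*r - 16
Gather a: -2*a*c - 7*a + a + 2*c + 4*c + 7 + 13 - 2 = a*(-2*c - 6) + 6*c + 18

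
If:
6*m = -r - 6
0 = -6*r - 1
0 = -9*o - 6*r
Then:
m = -35/36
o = 1/9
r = -1/6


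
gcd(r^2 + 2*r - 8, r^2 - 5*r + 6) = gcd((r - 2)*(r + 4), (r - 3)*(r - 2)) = r - 2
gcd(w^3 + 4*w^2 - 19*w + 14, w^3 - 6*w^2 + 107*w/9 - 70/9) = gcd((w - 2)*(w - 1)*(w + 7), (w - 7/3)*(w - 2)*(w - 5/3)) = w - 2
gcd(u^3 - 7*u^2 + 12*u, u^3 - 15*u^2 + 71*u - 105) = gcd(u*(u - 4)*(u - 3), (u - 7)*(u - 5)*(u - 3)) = u - 3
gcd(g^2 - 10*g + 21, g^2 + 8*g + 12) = 1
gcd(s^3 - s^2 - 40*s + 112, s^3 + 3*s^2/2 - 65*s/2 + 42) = s^2 + 3*s - 28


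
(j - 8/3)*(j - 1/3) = j^2 - 3*j + 8/9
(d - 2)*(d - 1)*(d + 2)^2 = d^4 + d^3 - 6*d^2 - 4*d + 8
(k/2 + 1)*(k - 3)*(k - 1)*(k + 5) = k^4/2 + 3*k^3/2 - 15*k^2/2 - 19*k/2 + 15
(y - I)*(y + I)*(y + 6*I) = y^3 + 6*I*y^2 + y + 6*I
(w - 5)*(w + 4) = w^2 - w - 20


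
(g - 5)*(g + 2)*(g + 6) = g^3 + 3*g^2 - 28*g - 60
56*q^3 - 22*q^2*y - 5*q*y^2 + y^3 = (-7*q + y)*(-2*q + y)*(4*q + y)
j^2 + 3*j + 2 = (j + 1)*(j + 2)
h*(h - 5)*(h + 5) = h^3 - 25*h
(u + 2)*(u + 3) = u^2 + 5*u + 6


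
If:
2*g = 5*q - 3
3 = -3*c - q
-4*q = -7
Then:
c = -19/12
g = 23/8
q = 7/4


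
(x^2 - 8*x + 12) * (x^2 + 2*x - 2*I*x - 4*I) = x^4 - 6*x^3 - 2*I*x^3 - 4*x^2 + 12*I*x^2 + 24*x + 8*I*x - 48*I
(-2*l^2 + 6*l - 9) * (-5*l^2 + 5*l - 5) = 10*l^4 - 40*l^3 + 85*l^2 - 75*l + 45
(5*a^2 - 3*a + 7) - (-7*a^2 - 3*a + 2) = 12*a^2 + 5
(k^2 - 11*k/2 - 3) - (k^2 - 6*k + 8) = k/2 - 11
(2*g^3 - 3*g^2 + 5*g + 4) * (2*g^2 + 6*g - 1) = 4*g^5 + 6*g^4 - 10*g^3 + 41*g^2 + 19*g - 4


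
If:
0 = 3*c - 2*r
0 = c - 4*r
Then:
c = 0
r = 0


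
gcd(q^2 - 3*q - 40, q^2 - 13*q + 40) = q - 8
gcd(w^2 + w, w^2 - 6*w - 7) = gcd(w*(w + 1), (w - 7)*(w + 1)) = w + 1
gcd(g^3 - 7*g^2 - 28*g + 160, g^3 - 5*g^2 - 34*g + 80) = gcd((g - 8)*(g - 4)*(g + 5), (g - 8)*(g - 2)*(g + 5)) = g^2 - 3*g - 40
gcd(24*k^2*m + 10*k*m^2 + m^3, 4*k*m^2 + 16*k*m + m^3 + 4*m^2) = 4*k*m + m^2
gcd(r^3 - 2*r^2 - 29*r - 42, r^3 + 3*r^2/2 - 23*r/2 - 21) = r^2 + 5*r + 6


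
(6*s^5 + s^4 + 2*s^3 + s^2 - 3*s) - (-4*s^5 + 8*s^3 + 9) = 10*s^5 + s^4 - 6*s^3 + s^2 - 3*s - 9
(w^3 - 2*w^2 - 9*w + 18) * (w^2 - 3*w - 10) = w^5 - 5*w^4 - 13*w^3 + 65*w^2 + 36*w - 180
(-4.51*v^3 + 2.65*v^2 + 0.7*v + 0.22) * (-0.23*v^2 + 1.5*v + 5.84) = 1.0373*v^5 - 7.3745*v^4 - 22.5244*v^3 + 16.4754*v^2 + 4.418*v + 1.2848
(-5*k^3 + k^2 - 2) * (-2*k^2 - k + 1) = 10*k^5 + 3*k^4 - 6*k^3 + 5*k^2 + 2*k - 2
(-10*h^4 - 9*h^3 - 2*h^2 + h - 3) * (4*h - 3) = -40*h^5 - 6*h^4 + 19*h^3 + 10*h^2 - 15*h + 9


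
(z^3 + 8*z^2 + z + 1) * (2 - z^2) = -z^5 - 8*z^4 + z^3 + 15*z^2 + 2*z + 2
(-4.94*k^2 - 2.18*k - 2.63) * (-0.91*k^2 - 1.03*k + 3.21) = 4.4954*k^4 + 7.072*k^3 - 11.2187*k^2 - 4.2889*k - 8.4423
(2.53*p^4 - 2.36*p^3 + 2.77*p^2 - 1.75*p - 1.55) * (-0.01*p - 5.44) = -0.0253*p^5 - 13.7396*p^4 + 12.8107*p^3 - 15.0513*p^2 + 9.5355*p + 8.432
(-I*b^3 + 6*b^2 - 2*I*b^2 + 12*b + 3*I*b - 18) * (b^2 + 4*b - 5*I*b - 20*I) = -I*b^5 + b^4 - 6*I*b^4 + 6*b^3 - 35*I*b^3 + 5*b^2 - 168*I*b^2 - 12*b - 150*I*b + 360*I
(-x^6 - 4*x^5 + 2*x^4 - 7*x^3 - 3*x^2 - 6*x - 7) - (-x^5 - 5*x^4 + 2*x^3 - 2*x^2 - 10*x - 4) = -x^6 - 3*x^5 + 7*x^4 - 9*x^3 - x^2 + 4*x - 3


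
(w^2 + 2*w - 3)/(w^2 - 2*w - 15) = (w - 1)/(w - 5)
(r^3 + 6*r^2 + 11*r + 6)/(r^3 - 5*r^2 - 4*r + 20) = (r^2 + 4*r + 3)/(r^2 - 7*r + 10)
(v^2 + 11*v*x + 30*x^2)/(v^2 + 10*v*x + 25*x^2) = (v + 6*x)/(v + 5*x)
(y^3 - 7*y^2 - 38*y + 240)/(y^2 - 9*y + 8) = (y^2 + y - 30)/(y - 1)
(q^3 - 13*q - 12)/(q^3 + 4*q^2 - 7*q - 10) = (q^2 - q - 12)/(q^2 + 3*q - 10)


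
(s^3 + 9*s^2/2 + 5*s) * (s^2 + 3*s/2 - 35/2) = s^5 + 6*s^4 - 23*s^3/4 - 285*s^2/4 - 175*s/2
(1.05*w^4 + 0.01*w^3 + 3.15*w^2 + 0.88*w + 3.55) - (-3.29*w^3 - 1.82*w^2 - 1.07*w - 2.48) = 1.05*w^4 + 3.3*w^3 + 4.97*w^2 + 1.95*w + 6.03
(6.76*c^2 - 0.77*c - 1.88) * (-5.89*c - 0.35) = -39.8164*c^3 + 2.1693*c^2 + 11.3427*c + 0.658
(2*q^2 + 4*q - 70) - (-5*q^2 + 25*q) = 7*q^2 - 21*q - 70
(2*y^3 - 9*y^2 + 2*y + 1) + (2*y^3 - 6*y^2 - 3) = 4*y^3 - 15*y^2 + 2*y - 2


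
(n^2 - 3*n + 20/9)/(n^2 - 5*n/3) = (n - 4/3)/n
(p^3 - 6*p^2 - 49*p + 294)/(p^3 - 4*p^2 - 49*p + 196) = (p - 6)/(p - 4)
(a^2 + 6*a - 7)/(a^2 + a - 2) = (a + 7)/(a + 2)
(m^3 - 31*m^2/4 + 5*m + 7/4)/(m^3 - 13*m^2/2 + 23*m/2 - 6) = (4*m^2 - 27*m - 7)/(2*(2*m^2 - 11*m + 12))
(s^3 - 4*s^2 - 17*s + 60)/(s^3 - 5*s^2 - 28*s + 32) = (s^2 - 8*s + 15)/(s^2 - 9*s + 8)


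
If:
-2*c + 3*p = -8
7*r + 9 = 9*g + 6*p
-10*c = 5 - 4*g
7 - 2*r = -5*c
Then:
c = 17/4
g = 95/8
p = 1/6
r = 113/8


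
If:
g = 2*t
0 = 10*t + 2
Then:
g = -2/5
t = -1/5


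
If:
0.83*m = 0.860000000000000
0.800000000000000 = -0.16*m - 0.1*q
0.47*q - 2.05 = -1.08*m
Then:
No Solution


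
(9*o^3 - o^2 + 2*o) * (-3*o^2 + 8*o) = -27*o^5 + 75*o^4 - 14*o^3 + 16*o^2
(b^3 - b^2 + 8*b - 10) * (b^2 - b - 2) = b^5 - 2*b^4 + 7*b^3 - 16*b^2 - 6*b + 20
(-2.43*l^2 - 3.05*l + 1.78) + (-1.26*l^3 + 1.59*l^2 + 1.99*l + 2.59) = -1.26*l^3 - 0.84*l^2 - 1.06*l + 4.37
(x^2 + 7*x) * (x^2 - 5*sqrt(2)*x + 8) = x^4 - 5*sqrt(2)*x^3 + 7*x^3 - 35*sqrt(2)*x^2 + 8*x^2 + 56*x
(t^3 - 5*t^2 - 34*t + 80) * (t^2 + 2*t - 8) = t^5 - 3*t^4 - 52*t^3 + 52*t^2 + 432*t - 640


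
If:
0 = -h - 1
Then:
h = -1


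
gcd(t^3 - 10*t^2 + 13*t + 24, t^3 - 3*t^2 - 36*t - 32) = t^2 - 7*t - 8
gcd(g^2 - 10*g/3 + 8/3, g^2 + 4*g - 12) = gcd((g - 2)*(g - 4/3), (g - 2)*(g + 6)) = g - 2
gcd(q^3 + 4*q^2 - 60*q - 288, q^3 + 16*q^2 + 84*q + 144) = q^2 + 12*q + 36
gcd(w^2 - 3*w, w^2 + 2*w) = w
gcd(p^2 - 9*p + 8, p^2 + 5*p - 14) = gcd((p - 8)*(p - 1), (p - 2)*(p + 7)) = 1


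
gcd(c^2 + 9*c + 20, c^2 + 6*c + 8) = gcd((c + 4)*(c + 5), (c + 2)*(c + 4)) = c + 4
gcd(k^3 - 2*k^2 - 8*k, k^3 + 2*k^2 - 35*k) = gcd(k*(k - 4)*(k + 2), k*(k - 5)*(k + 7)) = k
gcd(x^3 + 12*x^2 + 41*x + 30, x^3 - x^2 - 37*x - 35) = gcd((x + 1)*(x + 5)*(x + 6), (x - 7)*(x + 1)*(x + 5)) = x^2 + 6*x + 5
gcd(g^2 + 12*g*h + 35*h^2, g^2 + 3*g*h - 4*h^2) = 1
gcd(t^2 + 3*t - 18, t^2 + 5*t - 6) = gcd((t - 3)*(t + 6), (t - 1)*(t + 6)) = t + 6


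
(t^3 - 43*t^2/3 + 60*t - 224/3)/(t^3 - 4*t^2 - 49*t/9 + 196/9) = 3*(t - 8)/(3*t + 7)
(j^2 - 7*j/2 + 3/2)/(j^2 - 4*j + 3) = (j - 1/2)/(j - 1)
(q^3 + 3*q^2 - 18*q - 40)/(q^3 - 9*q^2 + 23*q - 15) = (q^3 + 3*q^2 - 18*q - 40)/(q^3 - 9*q^2 + 23*q - 15)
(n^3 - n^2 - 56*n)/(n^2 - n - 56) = n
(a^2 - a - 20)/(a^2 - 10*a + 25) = (a + 4)/(a - 5)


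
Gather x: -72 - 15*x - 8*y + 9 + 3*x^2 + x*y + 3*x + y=3*x^2 + x*(y - 12) - 7*y - 63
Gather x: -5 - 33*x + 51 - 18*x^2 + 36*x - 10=-18*x^2 + 3*x + 36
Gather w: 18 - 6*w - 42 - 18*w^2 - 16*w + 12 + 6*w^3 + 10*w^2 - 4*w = 6*w^3 - 8*w^2 - 26*w - 12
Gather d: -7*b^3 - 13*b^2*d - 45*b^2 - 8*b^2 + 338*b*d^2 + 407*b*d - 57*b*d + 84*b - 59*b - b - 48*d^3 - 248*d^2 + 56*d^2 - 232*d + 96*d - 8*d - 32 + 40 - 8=-7*b^3 - 53*b^2 + 24*b - 48*d^3 + d^2*(338*b - 192) + d*(-13*b^2 + 350*b - 144)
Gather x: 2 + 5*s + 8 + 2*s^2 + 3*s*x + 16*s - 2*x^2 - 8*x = 2*s^2 + 21*s - 2*x^2 + x*(3*s - 8) + 10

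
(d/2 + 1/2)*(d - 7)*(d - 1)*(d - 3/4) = d^4/2 - 31*d^3/8 + 17*d^2/8 + 31*d/8 - 21/8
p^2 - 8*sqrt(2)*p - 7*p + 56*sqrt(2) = (p - 7)*(p - 8*sqrt(2))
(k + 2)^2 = k^2 + 4*k + 4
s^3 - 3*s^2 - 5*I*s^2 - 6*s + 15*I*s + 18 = (s - 3)*(s - 3*I)*(s - 2*I)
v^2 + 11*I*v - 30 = (v + 5*I)*(v + 6*I)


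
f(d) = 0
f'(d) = 0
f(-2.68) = 0.00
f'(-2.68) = 0.00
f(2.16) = 0.00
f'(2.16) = 0.00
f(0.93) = 0.00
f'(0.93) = 0.00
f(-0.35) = 0.00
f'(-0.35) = 0.00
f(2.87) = 0.00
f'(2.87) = 0.00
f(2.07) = 0.00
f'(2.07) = 0.00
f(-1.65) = 0.00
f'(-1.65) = 0.00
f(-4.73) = 0.00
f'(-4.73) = 0.00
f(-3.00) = 0.00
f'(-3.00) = 0.00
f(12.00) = 0.00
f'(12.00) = 0.00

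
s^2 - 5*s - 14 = (s - 7)*(s + 2)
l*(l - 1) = l^2 - l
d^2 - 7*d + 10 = (d - 5)*(d - 2)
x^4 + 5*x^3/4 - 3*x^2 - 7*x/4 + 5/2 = (x - 1)^2*(x + 5/4)*(x + 2)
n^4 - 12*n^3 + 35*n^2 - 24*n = n*(n - 8)*(n - 3)*(n - 1)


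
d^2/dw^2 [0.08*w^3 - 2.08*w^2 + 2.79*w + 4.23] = 0.48*w - 4.16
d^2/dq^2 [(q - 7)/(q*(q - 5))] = 2*(q^3 - 21*q^2 + 105*q - 175)/(q^3*(q^3 - 15*q^2 + 75*q - 125))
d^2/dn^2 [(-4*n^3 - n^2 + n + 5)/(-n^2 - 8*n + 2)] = 6*(85*n^3 - 67*n^2 - 26*n - 114)/(n^6 + 24*n^5 + 186*n^4 + 416*n^3 - 372*n^2 + 96*n - 8)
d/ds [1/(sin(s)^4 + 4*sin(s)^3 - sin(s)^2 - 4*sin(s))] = 2*(-2*sin(s)^3 - 6*sin(s)^2 + sin(s) + 2)/((sin(s) + 4)^2*sin(s)^2*cos(s)^3)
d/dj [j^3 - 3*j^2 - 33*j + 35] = 3*j^2 - 6*j - 33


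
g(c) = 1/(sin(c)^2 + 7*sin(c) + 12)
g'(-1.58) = 0.00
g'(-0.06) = -0.05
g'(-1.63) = 0.01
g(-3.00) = 0.09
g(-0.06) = 0.09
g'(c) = (-2*sin(c)*cos(c) - 7*cos(c))/(sin(c)^2 + 7*sin(c) + 12)^2 = -(2*sin(c) + 7)*cos(c)/(sin(c)^2 + 7*sin(c) + 12)^2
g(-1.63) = 0.17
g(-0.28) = 0.10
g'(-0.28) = -0.06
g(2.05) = 0.05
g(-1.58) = 0.17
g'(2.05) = 0.01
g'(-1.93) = 0.05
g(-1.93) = 0.16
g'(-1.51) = -0.01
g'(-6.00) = -0.04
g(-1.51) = 0.17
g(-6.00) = 0.07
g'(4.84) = -0.02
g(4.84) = 0.17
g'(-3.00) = 0.05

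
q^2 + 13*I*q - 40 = (q + 5*I)*(q + 8*I)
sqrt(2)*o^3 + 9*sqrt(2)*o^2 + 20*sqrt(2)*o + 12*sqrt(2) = (o + 2)*(o + 6)*(sqrt(2)*o + sqrt(2))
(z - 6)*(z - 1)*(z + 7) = z^3 - 43*z + 42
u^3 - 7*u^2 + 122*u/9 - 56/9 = (u - 4)*(u - 7/3)*(u - 2/3)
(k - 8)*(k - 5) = k^2 - 13*k + 40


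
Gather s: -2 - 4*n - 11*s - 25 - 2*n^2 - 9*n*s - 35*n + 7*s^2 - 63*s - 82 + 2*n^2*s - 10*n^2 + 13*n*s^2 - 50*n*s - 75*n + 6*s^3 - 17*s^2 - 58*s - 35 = -12*n^2 - 114*n + 6*s^3 + s^2*(13*n - 10) + s*(2*n^2 - 59*n - 132) - 144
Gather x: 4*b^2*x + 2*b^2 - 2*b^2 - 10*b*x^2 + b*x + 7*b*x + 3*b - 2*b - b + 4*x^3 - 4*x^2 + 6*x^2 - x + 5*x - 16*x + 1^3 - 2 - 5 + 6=4*x^3 + x^2*(2 - 10*b) + x*(4*b^2 + 8*b - 12)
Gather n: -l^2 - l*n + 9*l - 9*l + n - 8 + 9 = -l^2 + n*(1 - l) + 1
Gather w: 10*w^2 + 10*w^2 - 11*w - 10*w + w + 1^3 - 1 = 20*w^2 - 20*w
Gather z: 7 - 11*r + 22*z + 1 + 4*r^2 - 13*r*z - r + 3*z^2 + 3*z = 4*r^2 - 12*r + 3*z^2 + z*(25 - 13*r) + 8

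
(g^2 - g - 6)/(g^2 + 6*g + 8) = (g - 3)/(g + 4)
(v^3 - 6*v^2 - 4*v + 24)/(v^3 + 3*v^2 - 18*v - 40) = (v^2 - 8*v + 12)/(v^2 + v - 20)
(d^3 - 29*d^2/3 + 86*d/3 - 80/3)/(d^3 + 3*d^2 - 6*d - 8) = (3*d^2 - 23*d + 40)/(3*(d^2 + 5*d + 4))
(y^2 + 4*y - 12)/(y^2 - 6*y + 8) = (y + 6)/(y - 4)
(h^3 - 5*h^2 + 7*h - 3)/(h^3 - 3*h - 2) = (-h^3 + 5*h^2 - 7*h + 3)/(-h^3 + 3*h + 2)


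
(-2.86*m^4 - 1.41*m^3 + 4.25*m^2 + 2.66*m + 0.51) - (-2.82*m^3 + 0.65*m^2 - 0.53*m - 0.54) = -2.86*m^4 + 1.41*m^3 + 3.6*m^2 + 3.19*m + 1.05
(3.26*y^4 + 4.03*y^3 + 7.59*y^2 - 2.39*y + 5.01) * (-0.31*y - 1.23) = -1.0106*y^5 - 5.2591*y^4 - 7.3098*y^3 - 8.5948*y^2 + 1.3866*y - 6.1623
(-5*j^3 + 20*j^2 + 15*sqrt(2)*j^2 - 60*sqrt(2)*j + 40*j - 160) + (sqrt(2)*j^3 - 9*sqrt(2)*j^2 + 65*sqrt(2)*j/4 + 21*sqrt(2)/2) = -5*j^3 + sqrt(2)*j^3 + 6*sqrt(2)*j^2 + 20*j^2 - 175*sqrt(2)*j/4 + 40*j - 160 + 21*sqrt(2)/2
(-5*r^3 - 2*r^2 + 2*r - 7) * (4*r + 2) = -20*r^4 - 18*r^3 + 4*r^2 - 24*r - 14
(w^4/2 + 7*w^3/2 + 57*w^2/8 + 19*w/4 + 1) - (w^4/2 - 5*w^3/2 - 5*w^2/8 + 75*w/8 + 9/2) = 6*w^3 + 31*w^2/4 - 37*w/8 - 7/2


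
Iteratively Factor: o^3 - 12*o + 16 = (o - 2)*(o^2 + 2*o - 8) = (o - 2)^2*(o + 4)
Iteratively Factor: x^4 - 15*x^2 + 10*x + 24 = (x + 1)*(x^3 - x^2 - 14*x + 24) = (x - 3)*(x + 1)*(x^2 + 2*x - 8) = (x - 3)*(x + 1)*(x + 4)*(x - 2)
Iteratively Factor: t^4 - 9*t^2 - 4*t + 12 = (t + 2)*(t^3 - 2*t^2 - 5*t + 6) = (t - 3)*(t + 2)*(t^2 + t - 2) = (t - 3)*(t + 2)^2*(t - 1)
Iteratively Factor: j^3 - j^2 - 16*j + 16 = (j - 1)*(j^2 - 16) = (j - 4)*(j - 1)*(j + 4)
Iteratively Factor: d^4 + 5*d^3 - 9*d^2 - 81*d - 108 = (d + 3)*(d^3 + 2*d^2 - 15*d - 36) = (d + 3)^2*(d^2 - d - 12) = (d + 3)^3*(d - 4)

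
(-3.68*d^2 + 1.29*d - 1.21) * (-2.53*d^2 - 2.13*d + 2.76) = 9.3104*d^4 + 4.5747*d^3 - 9.8432*d^2 + 6.1377*d - 3.3396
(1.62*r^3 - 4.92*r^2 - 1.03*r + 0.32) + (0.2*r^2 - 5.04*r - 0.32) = 1.62*r^3 - 4.72*r^2 - 6.07*r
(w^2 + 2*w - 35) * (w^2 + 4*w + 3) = w^4 + 6*w^3 - 24*w^2 - 134*w - 105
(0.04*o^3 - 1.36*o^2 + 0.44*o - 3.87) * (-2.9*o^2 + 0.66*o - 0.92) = -0.116*o^5 + 3.9704*o^4 - 2.2104*o^3 + 12.7646*o^2 - 2.959*o + 3.5604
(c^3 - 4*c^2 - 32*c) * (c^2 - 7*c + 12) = c^5 - 11*c^4 + 8*c^3 + 176*c^2 - 384*c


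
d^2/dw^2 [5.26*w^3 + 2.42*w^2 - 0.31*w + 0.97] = 31.56*w + 4.84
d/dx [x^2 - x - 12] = 2*x - 1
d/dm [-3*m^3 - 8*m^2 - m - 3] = -9*m^2 - 16*m - 1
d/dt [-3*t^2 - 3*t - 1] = -6*t - 3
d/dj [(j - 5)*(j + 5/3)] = 2*j - 10/3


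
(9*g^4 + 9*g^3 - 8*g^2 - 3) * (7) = 63*g^4 + 63*g^3 - 56*g^2 - 21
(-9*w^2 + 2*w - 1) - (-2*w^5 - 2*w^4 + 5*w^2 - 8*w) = 2*w^5 + 2*w^4 - 14*w^2 + 10*w - 1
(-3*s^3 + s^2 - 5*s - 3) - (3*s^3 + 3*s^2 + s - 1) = -6*s^3 - 2*s^2 - 6*s - 2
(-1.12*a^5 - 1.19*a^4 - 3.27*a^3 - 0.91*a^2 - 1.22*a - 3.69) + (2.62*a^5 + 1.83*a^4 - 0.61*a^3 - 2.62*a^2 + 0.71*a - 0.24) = 1.5*a^5 + 0.64*a^4 - 3.88*a^3 - 3.53*a^2 - 0.51*a - 3.93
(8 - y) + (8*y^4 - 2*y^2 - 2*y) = 8*y^4 - 2*y^2 - 3*y + 8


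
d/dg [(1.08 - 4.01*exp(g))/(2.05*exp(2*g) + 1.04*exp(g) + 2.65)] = (8.2205*exp(2*g) - 4.428*exp(g) - 11.7497)*exp(g)/(4.2025*exp(4*g) + 4.264*exp(3*g) + 11.9466*exp(2*g) + 5.512*exp(g) + 7.0225)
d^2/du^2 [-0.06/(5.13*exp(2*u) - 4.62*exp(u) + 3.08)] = ((1.2312*exp(u) - 0.2772)*(5.13*exp(2*u) - 4.62*exp(u) + 3.08) - 0.06*(10.26*exp(u) - 4.62)*(20.52*exp(u) - 9.24)*exp(u))*exp(u)/(5.13*exp(2*u) - 4.62*exp(u) + 3.08)^3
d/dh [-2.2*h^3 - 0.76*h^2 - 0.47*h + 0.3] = -6.6*h^2 - 1.52*h - 0.47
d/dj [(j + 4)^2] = 2*j + 8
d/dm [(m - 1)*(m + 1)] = 2*m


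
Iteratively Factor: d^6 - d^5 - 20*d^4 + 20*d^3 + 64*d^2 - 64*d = (d + 4)*(d^5 - 5*d^4 + 20*d^2 - 16*d) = (d - 1)*(d + 4)*(d^4 - 4*d^3 - 4*d^2 + 16*d) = (d - 1)*(d + 2)*(d + 4)*(d^3 - 6*d^2 + 8*d) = (d - 2)*(d - 1)*(d + 2)*(d + 4)*(d^2 - 4*d) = d*(d - 2)*(d - 1)*(d + 2)*(d + 4)*(d - 4)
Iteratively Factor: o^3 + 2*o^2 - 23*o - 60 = (o + 3)*(o^2 - o - 20) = (o - 5)*(o + 3)*(o + 4)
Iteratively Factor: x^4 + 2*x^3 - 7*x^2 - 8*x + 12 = (x + 2)*(x^3 - 7*x + 6) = (x + 2)*(x + 3)*(x^2 - 3*x + 2) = (x - 2)*(x + 2)*(x + 3)*(x - 1)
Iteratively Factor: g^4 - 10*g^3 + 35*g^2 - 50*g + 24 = (g - 2)*(g^3 - 8*g^2 + 19*g - 12) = (g - 3)*(g - 2)*(g^2 - 5*g + 4) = (g - 4)*(g - 3)*(g - 2)*(g - 1)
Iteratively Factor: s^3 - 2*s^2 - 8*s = (s + 2)*(s^2 - 4*s) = (s - 4)*(s + 2)*(s)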